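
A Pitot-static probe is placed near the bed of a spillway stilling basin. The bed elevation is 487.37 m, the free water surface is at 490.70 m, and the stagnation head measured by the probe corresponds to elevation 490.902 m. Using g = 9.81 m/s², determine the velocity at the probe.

v ≈ 1.99 m/s

Near the bed, under hydrostatic conditions, the piezometric head (z + ψ) equals the free-surface elevation, 490.70 m.
Velocity head = total − piezometric = 490.902 − 490.70 = 0.202 m.
v = √(2g·h_v) = √(2 × 9.81 × 0.202) = 1.99 m/s.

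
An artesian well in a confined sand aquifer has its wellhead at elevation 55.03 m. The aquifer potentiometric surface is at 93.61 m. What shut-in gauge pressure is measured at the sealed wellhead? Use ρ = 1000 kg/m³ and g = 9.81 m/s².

Head above the cap: Δh = 93.61 − 55.03 = 38.58 m.
P = ρgΔh = 1000 × 9.81 × 38.58 = 378470 Pa ≈ 378 kPa.

P ≈ 378 kPa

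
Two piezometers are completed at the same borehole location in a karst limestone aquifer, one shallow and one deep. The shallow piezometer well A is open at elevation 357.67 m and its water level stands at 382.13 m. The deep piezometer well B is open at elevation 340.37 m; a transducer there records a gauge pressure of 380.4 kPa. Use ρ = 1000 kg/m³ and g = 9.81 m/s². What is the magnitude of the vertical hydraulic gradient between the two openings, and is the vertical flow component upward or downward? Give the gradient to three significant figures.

Total head at well A: h = 382.13 m (water level in the standpipe).
Pressure head at well B: ψ = P/(ρg) = 380.4×1000 / (1000 × 9.81) = 38.78 m.
Total head at well B: h = z + ψ = 340.37 + 38.78 = 379.15 m.
Δh = h(well A) − h(well B) = 382.13 − 379.15 = 2.98 m.
Vertical separation Δz = 357.67 − 340.37 = 17.30 m.
|i_v| = |Δh| / Δz = 2.98 / 17.30 = 0.172.
Head is higher in the shallow piezometer, so vertical flow is downward (recharge condition).

|i_v| ≈ 0.172; vertical flow is downward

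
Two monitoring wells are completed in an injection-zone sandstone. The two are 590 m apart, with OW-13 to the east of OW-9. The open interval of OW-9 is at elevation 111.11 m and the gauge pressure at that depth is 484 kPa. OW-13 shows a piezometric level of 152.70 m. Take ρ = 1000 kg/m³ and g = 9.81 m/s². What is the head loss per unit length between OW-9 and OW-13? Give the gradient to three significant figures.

Pressure head at OW-9: ψ = P/(ρg) = 484×1000 / (1000 × 9.81) = 49.34 m.
Total head at OW-9: h = z + ψ = 111.11 + 49.34 = 160.45 m.
Total head at OW-13: h = 152.70 m (water level in the piezometer is the total head).
Head difference: h(OW-9) − h(OW-13) = 160.45 − 152.70 = 7.75 m.
Hydraulic gradient: i = |Δh| / L = 7.75 / 590 = 0.0131.

i ≈ 0.0131 m/m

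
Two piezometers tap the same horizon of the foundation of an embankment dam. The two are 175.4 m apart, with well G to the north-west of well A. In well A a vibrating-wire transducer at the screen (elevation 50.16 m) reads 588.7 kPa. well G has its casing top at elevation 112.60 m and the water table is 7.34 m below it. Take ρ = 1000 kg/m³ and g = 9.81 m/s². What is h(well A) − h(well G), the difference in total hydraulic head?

Pressure head at well A: ψ = P/(ρg) = 588.7×1000 / (1000 × 9.81) = 60.01 m.
Total head at well A: h = z + ψ = 50.16 + 60.01 = 110.17 m.
Total head at well G: h = 112.60 − 7.34 = 105.26 m.
Head difference: h(well A) − h(well G) = 110.17 − 105.26 = 4.91 m.

Δh ≈ 4.91 m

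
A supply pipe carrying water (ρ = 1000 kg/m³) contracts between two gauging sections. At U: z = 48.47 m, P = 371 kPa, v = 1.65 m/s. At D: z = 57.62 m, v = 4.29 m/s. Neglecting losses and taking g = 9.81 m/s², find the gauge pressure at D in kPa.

P₂ ≈ 273 kPa

Pressure head at U: ψ₁ = P₁/(ρg) = 371×1000 / (1000 × 9.81) = 37.82 m.
Velocity heads: v₁²/2g = 1.65²/19.62 = 0.139 m; v₂²/2g = 4.29²/19.62 = 0.938 m.
Total head H = z₁ + ψ₁ + v₁²/2g = 48.47 + 37.82 + 0.139 = 86.43 m.
ψ₂ = H − z₂ − v₂²/2g = 86.43 − 57.62 − 0.938 = 27.87 m.
P₂ = ρgψ₂ = 1000 × 9.81 × 27.87 ≈ 273 kPa.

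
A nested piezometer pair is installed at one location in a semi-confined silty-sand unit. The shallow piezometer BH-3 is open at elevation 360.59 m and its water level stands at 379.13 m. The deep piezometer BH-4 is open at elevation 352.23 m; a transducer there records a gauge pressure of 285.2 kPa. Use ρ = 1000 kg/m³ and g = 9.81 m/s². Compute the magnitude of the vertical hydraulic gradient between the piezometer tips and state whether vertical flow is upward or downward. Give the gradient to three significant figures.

|i_v| ≈ 0.260; vertical flow is upward

Total head at BH-3: h = 379.13 m (water level in the standpipe).
Pressure head at BH-4: ψ = P/(ρg) = 285.2×1000 / (1000 × 9.81) = 29.07 m.
Total head at BH-4: h = z + ψ = 352.23 + 29.07 = 381.30 m.
Δh = h(BH-3) − h(BH-4) = 379.13 − 381.30 = -2.17 m.
Vertical separation Δz = 360.59 − 352.23 = 8.36 m.
|i_v| = |Δh| / Δz = 2.17 / 8.36 = 0.260.
Head is higher in the deep piezometer, so vertical flow is upward (discharge condition).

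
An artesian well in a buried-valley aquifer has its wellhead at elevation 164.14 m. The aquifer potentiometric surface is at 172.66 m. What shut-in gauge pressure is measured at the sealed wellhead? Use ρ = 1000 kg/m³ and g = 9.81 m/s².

Head above the cap: Δh = 172.66 − 164.14 = 8.52 m.
P = ρgΔh = 1000 × 9.81 × 8.52 = 83581 Pa ≈ 83.6 kPa.

P ≈ 83.6 kPa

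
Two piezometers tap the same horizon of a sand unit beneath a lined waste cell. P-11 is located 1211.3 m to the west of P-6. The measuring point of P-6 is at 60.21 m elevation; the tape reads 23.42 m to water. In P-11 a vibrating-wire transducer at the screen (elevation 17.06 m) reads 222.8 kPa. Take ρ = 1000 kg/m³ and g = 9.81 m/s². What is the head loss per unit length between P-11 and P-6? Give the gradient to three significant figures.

Total head at P-6: h = 60.21 − 23.42 = 36.79 m.
Pressure head at P-11: ψ = P/(ρg) = 222.8×1000 / (1000 × 9.81) = 22.71 m.
Total head at P-11: h = z + ψ = 17.06 + 22.71 = 39.77 m.
Head difference: h(P-6) − h(P-11) = 36.79 − 39.77 = -2.98 m.
Hydraulic gradient: i = |Δh| / L = 2.98 / 1211.3 = 0.00246.

i ≈ 0.00246 m/m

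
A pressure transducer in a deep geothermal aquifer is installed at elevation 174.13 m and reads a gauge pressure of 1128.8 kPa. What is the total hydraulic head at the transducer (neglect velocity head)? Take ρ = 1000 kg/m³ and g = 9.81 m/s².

ψ = P/(ρg) = 1128.8×1000 / (1000 × 9.81) = 115.07 m.
h = z + ψ = 174.13 + 115.07 = 289.20 m.

h ≈ 289.20 m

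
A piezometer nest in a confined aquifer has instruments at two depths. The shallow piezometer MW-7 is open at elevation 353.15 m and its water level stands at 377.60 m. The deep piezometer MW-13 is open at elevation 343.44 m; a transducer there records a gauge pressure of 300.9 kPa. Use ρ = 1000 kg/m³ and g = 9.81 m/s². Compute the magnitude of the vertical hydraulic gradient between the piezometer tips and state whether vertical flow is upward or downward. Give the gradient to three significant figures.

|i_v| ≈ 0.359; vertical flow is downward

Total head at MW-7: h = 377.60 m (water level in the standpipe).
Pressure head at MW-13: ψ = P/(ρg) = 300.9×1000 / (1000 × 9.81) = 30.67 m.
Total head at MW-13: h = z + ψ = 343.44 + 30.67 = 374.11 m.
Δh = h(MW-7) − h(MW-13) = 377.60 − 374.11 = 3.49 m.
Vertical separation Δz = 353.15 − 343.44 = 9.71 m.
|i_v| = |Δh| / Δz = 3.49 / 9.71 = 0.359.
Head is higher in the shallow piezometer, so vertical flow is downward (recharge condition).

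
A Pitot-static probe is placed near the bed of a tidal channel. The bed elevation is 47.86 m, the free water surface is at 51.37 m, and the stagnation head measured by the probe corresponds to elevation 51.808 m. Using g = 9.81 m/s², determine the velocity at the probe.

Near the bed, under hydrostatic conditions, the piezometric head (z + ψ) equals the free-surface elevation, 51.37 m.
Velocity head = total − piezometric = 51.808 − 51.37 = 0.438 m.
v = √(2g·h_v) = √(2 × 9.81 × 0.438) = 2.93 m/s.

v ≈ 2.93 m/s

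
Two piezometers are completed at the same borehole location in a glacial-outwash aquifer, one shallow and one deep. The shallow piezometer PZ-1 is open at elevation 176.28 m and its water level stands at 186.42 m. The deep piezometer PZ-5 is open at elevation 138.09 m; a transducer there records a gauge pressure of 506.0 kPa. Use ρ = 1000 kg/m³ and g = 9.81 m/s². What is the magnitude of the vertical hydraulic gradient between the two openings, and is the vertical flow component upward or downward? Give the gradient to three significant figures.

|i_v| ≈ 0.0851; vertical flow is upward

Total head at PZ-1: h = 186.42 m (water level in the standpipe).
Pressure head at PZ-5: ψ = P/(ρg) = 506.0×1000 / (1000 × 9.81) = 51.58 m.
Total head at PZ-5: h = z + ψ = 138.09 + 51.58 = 189.67 m.
Δh = h(PZ-1) − h(PZ-5) = 186.42 − 189.67 = -3.25 m.
Vertical separation Δz = 176.28 − 138.09 = 38.19 m.
|i_v| = |Δh| / Δz = 3.25 / 38.19 = 0.0851.
Head is higher in the deep piezometer, so vertical flow is upward (discharge condition).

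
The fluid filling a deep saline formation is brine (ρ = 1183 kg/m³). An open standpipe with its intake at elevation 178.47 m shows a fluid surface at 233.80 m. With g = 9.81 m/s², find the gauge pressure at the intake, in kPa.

P ≈ 642 kPa

Pressure head ψ = h − z = 233.80 − 178.47 = 55.33 m.
P = ρgψ = 1183 × 9.81 × 55.33 = 642117 Pa ≈ 642 kPa.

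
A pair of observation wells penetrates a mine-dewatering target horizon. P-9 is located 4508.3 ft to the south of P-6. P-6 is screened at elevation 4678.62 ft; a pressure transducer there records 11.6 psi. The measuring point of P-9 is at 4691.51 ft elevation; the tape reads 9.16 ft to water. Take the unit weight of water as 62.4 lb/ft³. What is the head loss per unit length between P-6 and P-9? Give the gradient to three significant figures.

Pressure head at P-6: ψ = 144·P/γ = 144 × 11.6 / 62.4 = 26.77 ft.
Total head at P-6: h = z + ψ = 4678.62 + 26.77 = 4705.39 ft.
Total head at P-9: h = 4691.51 − 9.16 = 4682.35 ft.
Head difference: h(P-6) − h(P-9) = 4705.39 − 4682.35 = 23.04 ft.
Hydraulic gradient: i = |Δh| / L = 23.04 / 4508.3 = 0.00511.

i ≈ 0.00511 ft/ft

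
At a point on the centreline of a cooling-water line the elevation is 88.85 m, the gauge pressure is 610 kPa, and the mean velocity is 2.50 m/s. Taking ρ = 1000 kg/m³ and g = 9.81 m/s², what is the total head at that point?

h ≈ 151.35 m

Pressure head ψ = P/(ρg) = 610×1000 / (1000 × 9.81) = 62.18 m.
Velocity head = v²/(2g) = 2.50² / (2 × 9.81) = 0.319 m.
h = z + ψ + v²/(2g) = 88.85 + 62.18 + 0.319 = 151.35 m.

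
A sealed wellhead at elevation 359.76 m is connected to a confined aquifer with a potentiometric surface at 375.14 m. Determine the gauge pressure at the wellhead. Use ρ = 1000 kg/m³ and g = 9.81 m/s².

P ≈ 151 kPa

Head above the cap: Δh = 375.14 − 359.76 = 15.38 m.
P = ρgΔh = 1000 × 9.81 × 15.38 = 150878 Pa ≈ 151 kPa.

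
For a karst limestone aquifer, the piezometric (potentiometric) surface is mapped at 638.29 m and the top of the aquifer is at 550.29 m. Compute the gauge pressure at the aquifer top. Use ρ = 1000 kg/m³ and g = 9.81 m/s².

Pressure head at the aquifer top: ψ = h − z = 638.29 − 550.29 = 88.00 m.
P = ρgψ = 1000 × 9.81 × 88.00 = 863280 Pa ≈ 863 kPa.

P ≈ 863 kPa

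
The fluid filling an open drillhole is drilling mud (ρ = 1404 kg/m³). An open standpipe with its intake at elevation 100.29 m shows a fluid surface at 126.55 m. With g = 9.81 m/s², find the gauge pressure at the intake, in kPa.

Pressure head ψ = h − z = 126.55 − 100.29 = 26.26 m.
P = ρgψ = 1404 × 9.81 × 26.26 = 361685 Pa ≈ 362 kPa.

P ≈ 362 kPa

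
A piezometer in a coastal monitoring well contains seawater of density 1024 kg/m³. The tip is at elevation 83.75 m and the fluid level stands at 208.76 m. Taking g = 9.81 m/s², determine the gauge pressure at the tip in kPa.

P ≈ 1260 kPa

Pressure head ψ = h − z = 208.76 − 83.75 = 125.01 m.
P = ρgψ = 1024 × 9.81 × 125.01 = 1255780 Pa ≈ 1260 kPa.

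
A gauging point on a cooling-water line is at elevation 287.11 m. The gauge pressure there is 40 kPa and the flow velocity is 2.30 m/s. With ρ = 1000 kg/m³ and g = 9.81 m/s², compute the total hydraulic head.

Pressure head ψ = P/(ρg) = 40×1000 / (1000 × 9.81) = 4.08 m.
Velocity head = v²/(2g) = 2.30² / (2 × 9.81) = 0.270 m.
h = z + ψ + v²/(2g) = 287.11 + 4.08 + 0.270 = 291.46 m.

h ≈ 291.46 m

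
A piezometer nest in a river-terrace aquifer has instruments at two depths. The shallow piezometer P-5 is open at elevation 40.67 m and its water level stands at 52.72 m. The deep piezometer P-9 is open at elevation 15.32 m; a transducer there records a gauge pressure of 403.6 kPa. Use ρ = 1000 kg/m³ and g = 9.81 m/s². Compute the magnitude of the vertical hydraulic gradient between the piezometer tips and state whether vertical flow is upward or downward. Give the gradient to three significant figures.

Total head at P-5: h = 52.72 m (water level in the standpipe).
Pressure head at P-9: ψ = P/(ρg) = 403.6×1000 / (1000 × 9.81) = 41.14 m.
Total head at P-9: h = z + ψ = 15.32 + 41.14 = 56.46 m.
Δh = h(P-5) − h(P-9) = 52.72 − 56.46 = -3.74 m.
Vertical separation Δz = 40.67 − 15.32 = 25.35 m.
|i_v| = |Δh| / Δz = 3.74 / 25.35 = 0.148.
Head is higher in the deep piezometer, so vertical flow is upward (discharge condition).

|i_v| ≈ 0.148; vertical flow is upward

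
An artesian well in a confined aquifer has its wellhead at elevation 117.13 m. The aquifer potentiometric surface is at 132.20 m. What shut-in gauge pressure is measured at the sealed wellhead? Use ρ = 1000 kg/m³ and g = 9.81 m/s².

Head above the cap: Δh = 132.20 − 117.13 = 15.07 m.
P = ρgΔh = 1000 × 9.81 × 15.07 = 147837 Pa ≈ 148 kPa.

P ≈ 148 kPa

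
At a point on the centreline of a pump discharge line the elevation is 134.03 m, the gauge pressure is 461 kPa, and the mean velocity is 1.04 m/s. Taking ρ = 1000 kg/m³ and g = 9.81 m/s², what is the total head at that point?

h ≈ 181.08 m

Pressure head ψ = P/(ρg) = 461×1000 / (1000 × 9.81) = 46.99 m.
Velocity head = v²/(2g) = 1.04² / (2 × 9.81) = 0.055 m.
h = z + ψ + v²/(2g) = 134.03 + 46.99 + 0.055 = 181.08 m.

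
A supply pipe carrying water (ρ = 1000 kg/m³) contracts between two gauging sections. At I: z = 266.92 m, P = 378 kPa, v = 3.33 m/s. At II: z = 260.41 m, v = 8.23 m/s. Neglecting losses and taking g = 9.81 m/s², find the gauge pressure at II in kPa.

Pressure head at I: ψ₁ = P₁/(ρg) = 378×1000 / (1000 × 9.81) = 38.53 m.
Velocity heads: v₁²/2g = 3.33²/19.62 = 0.565 m; v₂²/2g = 8.23²/19.62 = 3.452 m.
Total head H = z₁ + ψ₁ + v₁²/2g = 266.92 + 38.53 + 0.565 = 306.02 m.
ψ₂ = H − z₂ − v₂²/2g = 306.02 − 260.41 − 3.452 = 42.16 m.
P₂ = ρgψ₂ = 1000 × 9.81 × 42.16 ≈ 414 kPa.

P₂ ≈ 414 kPa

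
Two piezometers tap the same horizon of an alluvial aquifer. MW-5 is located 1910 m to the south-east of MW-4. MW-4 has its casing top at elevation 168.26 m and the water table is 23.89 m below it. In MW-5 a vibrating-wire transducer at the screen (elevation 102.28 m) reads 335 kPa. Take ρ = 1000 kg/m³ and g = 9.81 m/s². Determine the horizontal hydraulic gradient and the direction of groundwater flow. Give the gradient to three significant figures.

Total head at MW-4: h = 168.26 − 23.89 = 144.37 m.
Pressure head at MW-5: ψ = P/(ρg) = 335×1000 / (1000 × 9.81) = 34.15 m.
Total head at MW-5: h = z + ψ = 102.28 + 34.15 = 136.43 m.
Head difference: h(MW-4) − h(MW-5) = 144.37 − 136.43 = 7.94 m.
Hydraulic gradient: i = |Δh| / L = 7.94 / 1910 = 0.00416.
Flow is from higher to lower head: from MW-4 toward MW-5, i.e. toward the south-east.

i ≈ 0.00416; groundwater flows toward the south-east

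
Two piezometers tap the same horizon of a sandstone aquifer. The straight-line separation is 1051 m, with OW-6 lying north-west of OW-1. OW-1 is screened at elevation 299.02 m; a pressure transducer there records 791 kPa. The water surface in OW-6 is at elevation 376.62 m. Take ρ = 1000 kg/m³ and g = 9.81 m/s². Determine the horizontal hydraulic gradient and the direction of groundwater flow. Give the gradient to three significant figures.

Pressure head at OW-1: ψ = P/(ρg) = 791×1000 / (1000 × 9.81) = 80.63 m.
Total head at OW-1: h = z + ψ = 299.02 + 80.63 = 379.65 m.
Total head at OW-6: h = 376.62 m (water level in the piezometer is the total head).
Head difference: h(OW-1) − h(OW-6) = 379.65 − 376.62 = 3.03 m.
Hydraulic gradient: i = |Δh| / L = 3.03 / 1051 = 0.00288.
Flow is from higher to lower head: from OW-1 toward OW-6, i.e. toward the north-west.

i ≈ 0.00288; groundwater flows toward the north-west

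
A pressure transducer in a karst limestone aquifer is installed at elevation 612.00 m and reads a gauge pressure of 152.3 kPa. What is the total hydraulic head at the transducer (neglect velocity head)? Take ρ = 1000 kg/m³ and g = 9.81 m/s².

h ≈ 627.52 m

ψ = P/(ρg) = 152.3×1000 / (1000 × 9.81) = 15.52 m.
h = z + ψ = 612.00 + 15.52 = 627.52 m.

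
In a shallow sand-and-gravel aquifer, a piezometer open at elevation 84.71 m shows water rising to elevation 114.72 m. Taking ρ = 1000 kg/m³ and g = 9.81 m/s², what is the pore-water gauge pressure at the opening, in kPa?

Pressure head ψ = h − z = 114.72 − 84.71 = 30.01 m.
P = ρgψ = 1000 × 9.81 × 30.01 = 294398 Pa ≈ 294 kPa.

P ≈ 294 kPa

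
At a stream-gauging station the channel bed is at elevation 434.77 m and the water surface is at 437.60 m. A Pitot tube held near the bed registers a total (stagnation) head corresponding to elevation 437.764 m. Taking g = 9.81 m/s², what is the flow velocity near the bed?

Near the bed, under hydrostatic conditions, the piezometric head (z + ψ) equals the free-surface elevation, 437.60 m.
Velocity head = total − piezometric = 437.764 − 437.60 = 0.164 m.
v = √(2g·h_v) = √(2 × 9.81 × 0.164) = 1.79 m/s.

v ≈ 1.79 m/s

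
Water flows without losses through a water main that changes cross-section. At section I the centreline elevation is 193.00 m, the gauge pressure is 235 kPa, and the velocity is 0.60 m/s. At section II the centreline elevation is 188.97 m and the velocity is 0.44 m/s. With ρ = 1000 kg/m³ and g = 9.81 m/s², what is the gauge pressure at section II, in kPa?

P₂ ≈ 275 kPa

Pressure head at I: ψ₁ = P₁/(ρg) = 235×1000 / (1000 × 9.81) = 23.96 m.
Velocity heads: v₁²/2g = 0.60²/19.62 = 0.018 m; v₂²/2g = 0.44²/19.62 = 0.010 m.
Total head H = z₁ + ψ₁ + v₁²/2g = 193.00 + 23.96 + 0.018 = 216.98 m.
ψ₂ = H − z₂ − v₂²/2g = 216.98 − 188.97 − 0.010 = 28.00 m.
P₂ = ρgψ₂ = 1000 × 9.81 × 28.00 ≈ 275 kPa.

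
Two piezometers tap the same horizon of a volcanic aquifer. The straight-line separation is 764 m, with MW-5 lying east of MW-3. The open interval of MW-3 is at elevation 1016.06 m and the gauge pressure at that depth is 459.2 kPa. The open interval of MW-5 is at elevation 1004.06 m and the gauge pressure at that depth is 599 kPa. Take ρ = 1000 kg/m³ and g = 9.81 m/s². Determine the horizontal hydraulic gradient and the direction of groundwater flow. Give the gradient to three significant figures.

Pressure head at MW-3: ψ = P/(ρg) = 459.2×1000 / (1000 × 9.81) = 46.81 m.
Total head at MW-3: h = z + ψ = 1016.06 + 46.81 = 1062.87 m.
Pressure head at MW-5: ψ = P/(ρg) = 599×1000 / (1000 × 9.81) = 61.06 m.
Total head at MW-5: h = z + ψ = 1004.06 + 61.06 = 1065.12 m.
Head difference: h(MW-3) − h(MW-5) = 1062.87 − 1065.12 = -2.25 m.
Hydraulic gradient: i = |Δh| / L = 2.25 / 764 = 0.00295.
Flow is from higher to lower head: from MW-5 toward MW-3, i.e. toward the west.

i ≈ 0.00295; groundwater flows toward the west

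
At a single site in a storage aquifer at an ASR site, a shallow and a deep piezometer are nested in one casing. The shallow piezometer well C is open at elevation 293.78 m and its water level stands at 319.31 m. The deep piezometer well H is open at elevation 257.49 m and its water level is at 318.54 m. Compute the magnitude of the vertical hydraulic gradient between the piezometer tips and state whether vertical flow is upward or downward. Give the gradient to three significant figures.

Total head at well C: h = 319.31 m (water level in the standpipe).
Total head at well H: h = 318.54 m.
Δh = h(well C) − h(well H) = 319.31 − 318.54 = 0.77 m.
Vertical separation Δz = 293.78 − 257.49 = 36.29 m.
|i_v| = |Δh| / Δz = 0.77 / 36.29 = 0.0212.
Head is higher in the shallow piezometer, so vertical flow is downward (recharge condition).

|i_v| ≈ 0.0212; vertical flow is downward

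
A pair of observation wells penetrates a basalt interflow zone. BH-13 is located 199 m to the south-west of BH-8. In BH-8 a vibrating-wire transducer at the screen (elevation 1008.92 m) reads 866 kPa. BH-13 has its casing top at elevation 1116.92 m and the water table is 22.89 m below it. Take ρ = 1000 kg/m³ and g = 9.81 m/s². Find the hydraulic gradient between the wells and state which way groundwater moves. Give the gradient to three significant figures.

i ≈ 0.0159; groundwater flows toward the south-west

Pressure head at BH-8: ψ = P/(ρg) = 866×1000 / (1000 × 9.81) = 88.28 m.
Total head at BH-8: h = z + ψ = 1008.92 + 88.28 = 1097.20 m.
Total head at BH-13: h = 1116.92 − 22.89 = 1094.03 m.
Head difference: h(BH-8) − h(BH-13) = 1097.20 − 1094.03 = 3.17 m.
Hydraulic gradient: i = |Δh| / L = 3.17 / 199 = 0.0159.
Flow is from higher to lower head: from BH-8 toward BH-13, i.e. toward the south-west.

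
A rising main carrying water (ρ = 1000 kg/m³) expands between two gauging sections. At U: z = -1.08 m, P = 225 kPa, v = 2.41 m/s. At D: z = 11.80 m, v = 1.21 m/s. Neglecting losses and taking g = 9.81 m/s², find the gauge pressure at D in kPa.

P₂ ≈ 101 kPa

Pressure head at U: ψ₁ = P₁/(ρg) = 225×1000 / (1000 × 9.81) = 22.94 m.
Velocity heads: v₁²/2g = 2.41²/19.62 = 0.296 m; v₂²/2g = 1.21²/19.62 = 0.075 m.
Total head H = z₁ + ψ₁ + v₁²/2g = -1.08 + 22.94 + 0.296 = 22.16 m.
ψ₂ = H − z₂ − v₂²/2g = 22.16 − 11.80 − 0.075 = 10.29 m.
P₂ = ρgψ₂ = 1000 × 9.81 × 10.29 ≈ 101 kPa.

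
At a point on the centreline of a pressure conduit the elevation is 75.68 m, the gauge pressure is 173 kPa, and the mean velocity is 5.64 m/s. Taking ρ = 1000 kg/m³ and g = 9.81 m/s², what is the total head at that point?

h ≈ 94.94 m

Pressure head ψ = P/(ρg) = 173×1000 / (1000 × 9.81) = 17.64 m.
Velocity head = v²/(2g) = 5.64² / (2 × 9.81) = 1.621 m.
h = z + ψ + v²/(2g) = 75.68 + 17.64 + 1.621 = 94.94 m.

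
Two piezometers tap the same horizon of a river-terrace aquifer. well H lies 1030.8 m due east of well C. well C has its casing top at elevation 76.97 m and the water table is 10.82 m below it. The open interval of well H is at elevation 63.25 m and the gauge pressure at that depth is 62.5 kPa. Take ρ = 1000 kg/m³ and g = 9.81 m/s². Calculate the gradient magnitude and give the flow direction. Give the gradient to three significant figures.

i ≈ 0.00337; groundwater flows toward the west

Total head at well C: h = 76.97 − 10.82 = 66.15 m.
Pressure head at well H: ψ = P/(ρg) = 62.5×1000 / (1000 × 9.81) = 6.37 m.
Total head at well H: h = z + ψ = 63.25 + 6.37 = 69.62 m.
Head difference: h(well C) − h(well H) = 66.15 − 69.62 = -3.47 m.
Hydraulic gradient: i = |Δh| / L = 3.47 / 1030.8 = 0.00337.
Flow is from higher to lower head: from well H toward well C, i.e. toward the west.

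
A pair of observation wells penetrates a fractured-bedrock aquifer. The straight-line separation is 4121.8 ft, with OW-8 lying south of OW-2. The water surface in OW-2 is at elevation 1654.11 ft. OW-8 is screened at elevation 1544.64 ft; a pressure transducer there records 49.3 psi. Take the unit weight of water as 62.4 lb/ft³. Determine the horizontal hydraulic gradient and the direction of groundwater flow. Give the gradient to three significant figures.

Total head at OW-2: h = 1654.11 ft (water level in the piezometer is the total head).
Pressure head at OW-8: ψ = 144·P/γ = 144 × 49.3 / 62.4 = 113.77 ft.
Total head at OW-8: h = z + ψ = 1544.64 + 113.77 = 1658.41 ft.
Head difference: h(OW-2) − h(OW-8) = 1654.11 − 1658.41 = -4.30 ft.
Hydraulic gradient: i = |Δh| / L = 4.30 / 4121.8 = 0.00104.
Flow is from higher to lower head: from OW-8 toward OW-2, i.e. toward the north.

i ≈ 0.00104; groundwater flows toward the north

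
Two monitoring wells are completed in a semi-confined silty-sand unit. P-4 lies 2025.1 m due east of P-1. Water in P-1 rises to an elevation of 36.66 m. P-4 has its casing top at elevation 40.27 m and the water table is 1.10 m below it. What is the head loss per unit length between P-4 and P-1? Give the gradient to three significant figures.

i ≈ 0.00124 m/m

Total head at P-1: h = 36.66 m (water level in the piezometer is the total head).
Total head at P-4: h = 40.27 − 1.10 = 39.17 m.
Head difference: h(P-1) − h(P-4) = 36.66 − 39.17 = -2.51 m.
Hydraulic gradient: i = |Δh| / L = 2.51 / 2025.1 = 0.00124.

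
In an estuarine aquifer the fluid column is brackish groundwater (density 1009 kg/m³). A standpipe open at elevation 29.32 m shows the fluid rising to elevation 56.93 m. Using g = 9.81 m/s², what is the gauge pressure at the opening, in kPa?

Pressure head ψ = h − z = 56.93 − 29.32 = 27.61 m.
P = ρgψ = 1009 × 9.81 × 27.61 = 273292 Pa ≈ 273 kPa.

P ≈ 273 kPa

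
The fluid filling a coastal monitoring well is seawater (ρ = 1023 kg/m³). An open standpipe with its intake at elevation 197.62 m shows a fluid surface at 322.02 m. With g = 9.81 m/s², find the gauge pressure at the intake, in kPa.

P ≈ 1250 kPa

Pressure head ψ = h − z = 322.02 − 197.62 = 124.40 m.
P = ρgψ = 1023 × 9.81 × 124.40 = 1248432 Pa ≈ 1250 kPa.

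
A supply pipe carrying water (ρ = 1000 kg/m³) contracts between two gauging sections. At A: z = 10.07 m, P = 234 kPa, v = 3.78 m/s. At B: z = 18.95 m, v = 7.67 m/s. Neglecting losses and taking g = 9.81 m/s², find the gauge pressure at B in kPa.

P₂ ≈ 125 kPa

Pressure head at A: ψ₁ = P₁/(ρg) = 234×1000 / (1000 × 9.81) = 23.85 m.
Velocity heads: v₁²/2g = 3.78²/19.62 = 0.728 m; v₂²/2g = 7.67²/19.62 = 2.998 m.
Total head H = z₁ + ψ₁ + v₁²/2g = 10.07 + 23.85 + 0.728 = 34.65 m.
ψ₂ = H − z₂ − v₂²/2g = 34.65 − 18.95 − 2.998 = 12.70 m.
P₂ = ρgψ₂ = 1000 × 9.81 × 12.70 ≈ 125 kPa.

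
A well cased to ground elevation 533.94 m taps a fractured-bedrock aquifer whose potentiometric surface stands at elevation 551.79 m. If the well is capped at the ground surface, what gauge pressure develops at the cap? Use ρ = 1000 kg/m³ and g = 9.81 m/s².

P ≈ 175 kPa

Head above the cap: Δh = 551.79 − 533.94 = 17.85 m.
P = ρgΔh = 1000 × 9.81 × 17.85 = 175108 Pa ≈ 175 kPa.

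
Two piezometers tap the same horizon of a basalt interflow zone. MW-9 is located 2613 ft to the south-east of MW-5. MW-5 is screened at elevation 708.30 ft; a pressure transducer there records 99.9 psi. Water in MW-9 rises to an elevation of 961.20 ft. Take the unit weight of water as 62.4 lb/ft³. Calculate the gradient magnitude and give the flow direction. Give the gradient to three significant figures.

i ≈ 0.00856; groundwater flows toward the north-west

Pressure head at MW-5: ψ = 144·P/γ = 144 × 99.9 / 62.4 = 230.54 ft.
Total head at MW-5: h = z + ψ = 708.30 + 230.54 = 938.84 ft.
Total head at MW-9: h = 961.20 ft (water level in the piezometer is the total head).
Head difference: h(MW-5) − h(MW-9) = 938.84 − 961.20 = -22.36 ft.
Hydraulic gradient: i = |Δh| / L = 22.36 / 2613 = 0.00856.
Flow is from higher to lower head: from MW-9 toward MW-5, i.e. toward the north-west.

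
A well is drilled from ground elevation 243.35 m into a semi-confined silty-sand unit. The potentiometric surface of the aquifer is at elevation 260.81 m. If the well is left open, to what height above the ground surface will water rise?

Water rises to the potentiometric surface, so the rise above ground = 260.81 − 243.35 = 17.46 m.

≈ 17.46 m above ground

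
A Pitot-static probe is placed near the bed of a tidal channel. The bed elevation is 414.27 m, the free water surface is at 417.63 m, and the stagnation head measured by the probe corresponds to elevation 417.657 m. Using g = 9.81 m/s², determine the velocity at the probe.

v ≈ 0.728 m/s

Near the bed, under hydrostatic conditions, the piezometric head (z + ψ) equals the free-surface elevation, 417.63 m.
Velocity head = total − piezometric = 417.657 − 417.63 = 0.027 m.
v = √(2g·h_v) = √(2 × 9.81 × 0.027) = 0.728 m/s.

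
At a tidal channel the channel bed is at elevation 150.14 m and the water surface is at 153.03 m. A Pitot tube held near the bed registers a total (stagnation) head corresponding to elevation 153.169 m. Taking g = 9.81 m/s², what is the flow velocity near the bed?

Near the bed, under hydrostatic conditions, the piezometric head (z + ψ) equals the free-surface elevation, 153.03 m.
Velocity head = total − piezometric = 153.169 − 153.03 = 0.139 m.
v = √(2g·h_v) = √(2 × 9.81 × 0.139) = 1.65 m/s.

v ≈ 1.65 m/s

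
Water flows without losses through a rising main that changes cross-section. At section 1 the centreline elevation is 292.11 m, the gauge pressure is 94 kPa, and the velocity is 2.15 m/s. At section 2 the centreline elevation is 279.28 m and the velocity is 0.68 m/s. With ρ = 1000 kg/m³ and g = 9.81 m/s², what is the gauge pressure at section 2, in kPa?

Pressure head at 1: ψ₁ = P₁/(ρg) = 94×1000 / (1000 × 9.81) = 9.58 m.
Velocity heads: v₁²/2g = 2.15²/19.62 = 0.236 m; v₂²/2g = 0.68²/19.62 = 0.024 m.
Total head H = z₁ + ψ₁ + v₁²/2g = 292.11 + 9.58 + 0.236 = 301.93 m.
ψ₂ = H − z₂ − v₂²/2g = 301.93 − 279.28 − 0.024 = 22.63 m.
P₂ = ρgψ₂ = 1000 × 9.81 × 22.63 ≈ 222 kPa.

P₂ ≈ 222 kPa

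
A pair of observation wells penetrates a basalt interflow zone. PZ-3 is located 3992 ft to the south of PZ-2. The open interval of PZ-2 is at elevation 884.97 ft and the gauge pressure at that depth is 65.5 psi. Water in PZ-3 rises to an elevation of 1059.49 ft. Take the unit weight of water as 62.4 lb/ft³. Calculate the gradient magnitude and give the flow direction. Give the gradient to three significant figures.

i ≈ 0.00585; groundwater flows toward the north

Pressure head at PZ-2: ψ = 144·P/γ = 144 × 65.5 / 62.4 = 151.15 ft.
Total head at PZ-2: h = z + ψ = 884.97 + 151.15 = 1036.12 ft.
Total head at PZ-3: h = 1059.49 ft (water level in the piezometer is the total head).
Head difference: h(PZ-2) − h(PZ-3) = 1036.12 − 1059.49 = -23.37 ft.
Hydraulic gradient: i = |Δh| / L = 23.37 / 3992 = 0.00585.
Flow is from higher to lower head: from PZ-3 toward PZ-2, i.e. toward the north.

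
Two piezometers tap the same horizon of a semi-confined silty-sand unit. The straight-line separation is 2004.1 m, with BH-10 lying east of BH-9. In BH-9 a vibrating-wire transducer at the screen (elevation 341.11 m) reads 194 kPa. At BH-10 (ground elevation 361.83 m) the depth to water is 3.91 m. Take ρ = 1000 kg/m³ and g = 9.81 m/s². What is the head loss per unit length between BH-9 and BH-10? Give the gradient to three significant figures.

i ≈ 0.00148 m/m

Pressure head at BH-9: ψ = P/(ρg) = 194×1000 / (1000 × 9.81) = 19.78 m.
Total head at BH-9: h = z + ψ = 341.11 + 19.78 = 360.89 m.
Total head at BH-10: h = 361.83 − 3.91 = 357.92 m.
Head difference: h(BH-9) − h(BH-10) = 360.89 − 357.92 = 2.97 m.
Hydraulic gradient: i = |Δh| / L = 2.97 / 2004.1 = 0.00148.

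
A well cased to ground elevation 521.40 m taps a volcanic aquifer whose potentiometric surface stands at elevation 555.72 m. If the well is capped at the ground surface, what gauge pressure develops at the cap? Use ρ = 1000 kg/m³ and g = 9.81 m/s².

P ≈ 337 kPa

Head above the cap: Δh = 555.72 − 521.40 = 34.32 m.
P = ρgΔh = 1000 × 9.81 × 34.32 = 336679 Pa ≈ 337 kPa.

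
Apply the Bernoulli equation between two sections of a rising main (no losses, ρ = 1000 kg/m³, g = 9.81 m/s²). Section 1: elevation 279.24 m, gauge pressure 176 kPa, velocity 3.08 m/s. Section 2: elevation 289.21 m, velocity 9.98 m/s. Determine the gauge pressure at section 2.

Pressure head at 1: ψ₁ = P₁/(ρg) = 176×1000 / (1000 × 9.81) = 17.94 m.
Velocity heads: v₁²/2g = 3.08²/19.62 = 0.484 m; v₂²/2g = 9.98²/19.62 = 5.076 m.
Total head H = z₁ + ψ₁ + v₁²/2g = 279.24 + 17.94 + 0.484 = 297.66 m.
ψ₂ = H − z₂ − v₂²/2g = 297.66 − 289.21 − 5.076 = 3.37 m.
P₂ = ρgψ₂ = 1000 × 9.81 × 3.37 ≈ 33.1 kPa.

P₂ ≈ 33.1 kPa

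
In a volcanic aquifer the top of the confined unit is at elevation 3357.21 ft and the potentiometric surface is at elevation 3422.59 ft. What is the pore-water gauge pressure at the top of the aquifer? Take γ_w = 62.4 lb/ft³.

P ≈ 28.3 psi

Pressure head at the aquifer top: ψ = h − z = 3422.59 − 3357.21 = 65.38 ft.
P = γψ/144 = 62.4 × 65.38 / 144 = 28.3 psi.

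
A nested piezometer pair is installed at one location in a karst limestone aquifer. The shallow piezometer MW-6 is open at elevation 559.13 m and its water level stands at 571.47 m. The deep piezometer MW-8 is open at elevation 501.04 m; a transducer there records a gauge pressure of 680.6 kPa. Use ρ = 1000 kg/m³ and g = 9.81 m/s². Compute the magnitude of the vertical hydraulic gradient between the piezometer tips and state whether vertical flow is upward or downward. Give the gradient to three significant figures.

Total head at MW-6: h = 571.47 m (water level in the standpipe).
Pressure head at MW-8: ψ = P/(ρg) = 680.6×1000 / (1000 × 9.81) = 69.38 m.
Total head at MW-8: h = z + ψ = 501.04 + 69.38 = 570.42 m.
Δh = h(MW-6) − h(MW-8) = 571.47 − 570.42 = 1.05 m.
Vertical separation Δz = 559.13 − 501.04 = 58.09 m.
|i_v| = |Δh| / Δz = 1.05 / 58.09 = 0.0181.
Head is higher in the shallow piezometer, so vertical flow is downward (recharge condition).

|i_v| ≈ 0.0181; vertical flow is downward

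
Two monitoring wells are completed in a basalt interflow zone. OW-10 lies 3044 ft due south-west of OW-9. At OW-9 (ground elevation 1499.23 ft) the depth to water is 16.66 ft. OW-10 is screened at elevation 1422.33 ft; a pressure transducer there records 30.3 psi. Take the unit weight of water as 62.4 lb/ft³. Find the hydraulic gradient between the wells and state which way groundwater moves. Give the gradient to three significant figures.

Total head at OW-9: h = 1499.23 − 16.66 = 1482.57 ft.
Pressure head at OW-10: ψ = 144·P/γ = 144 × 30.3 / 62.4 = 69.92 ft.
Total head at OW-10: h = z + ψ = 1422.33 + 69.92 = 1492.25 ft.
Head difference: h(OW-9) − h(OW-10) = 1482.57 − 1492.25 = -9.68 ft.
Hydraulic gradient: i = |Δh| / L = 9.68 / 3044 = 0.00318.
Flow is from higher to lower head: from OW-10 toward OW-9, i.e. toward the north-east.

i ≈ 0.00318; groundwater flows toward the north-east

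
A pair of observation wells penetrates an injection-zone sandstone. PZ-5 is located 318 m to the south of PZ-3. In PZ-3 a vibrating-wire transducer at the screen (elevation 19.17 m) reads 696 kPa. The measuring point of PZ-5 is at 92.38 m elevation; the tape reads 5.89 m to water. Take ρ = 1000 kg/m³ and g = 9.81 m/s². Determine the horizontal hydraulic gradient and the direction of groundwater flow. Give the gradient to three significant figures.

i ≈ 0.0114; groundwater flows toward the south

Pressure head at PZ-3: ψ = P/(ρg) = 696×1000 / (1000 × 9.81) = 70.95 m.
Total head at PZ-3: h = z + ψ = 19.17 + 70.95 = 90.12 m.
Total head at PZ-5: h = 92.38 − 5.89 = 86.49 m.
Head difference: h(PZ-3) − h(PZ-5) = 90.12 − 86.49 = 3.63 m.
Hydraulic gradient: i = |Δh| / L = 3.63 / 318 = 0.0114.
Flow is from higher to lower head: from PZ-3 toward PZ-5, i.e. toward the south.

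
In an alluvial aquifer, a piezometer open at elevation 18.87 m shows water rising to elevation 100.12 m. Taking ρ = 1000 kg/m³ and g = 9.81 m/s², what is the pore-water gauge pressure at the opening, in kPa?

P ≈ 797 kPa

Pressure head ψ = h − z = 100.12 − 18.87 = 81.25 m.
P = ρgψ = 1000 × 9.81 × 81.25 = 797062 Pa ≈ 797 kPa.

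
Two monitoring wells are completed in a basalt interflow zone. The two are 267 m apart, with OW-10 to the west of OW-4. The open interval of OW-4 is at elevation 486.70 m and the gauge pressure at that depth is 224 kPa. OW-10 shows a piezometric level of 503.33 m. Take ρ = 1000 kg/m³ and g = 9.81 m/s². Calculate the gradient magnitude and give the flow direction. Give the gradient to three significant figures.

Pressure head at OW-4: ψ = P/(ρg) = 224×1000 / (1000 × 9.81) = 22.83 m.
Total head at OW-4: h = z + ψ = 486.70 + 22.83 = 509.53 m.
Total head at OW-10: h = 503.33 m (water level in the piezometer is the total head).
Head difference: h(OW-4) − h(OW-10) = 509.53 − 503.33 = 6.20 m.
Hydraulic gradient: i = |Δh| / L = 6.20 / 267 = 0.0232.
Flow is from higher to lower head: from OW-4 toward OW-10, i.e. toward the west.

i ≈ 0.0232; groundwater flows toward the west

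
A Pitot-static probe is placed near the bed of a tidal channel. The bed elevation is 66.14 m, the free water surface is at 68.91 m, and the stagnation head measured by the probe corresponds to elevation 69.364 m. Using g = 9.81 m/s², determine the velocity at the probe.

v ≈ 2.98 m/s

Near the bed, under hydrostatic conditions, the piezometric head (z + ψ) equals the free-surface elevation, 68.91 m.
Velocity head = total − piezometric = 69.364 − 68.91 = 0.454 m.
v = √(2g·h_v) = √(2 × 9.81 × 0.454) = 2.98 m/s.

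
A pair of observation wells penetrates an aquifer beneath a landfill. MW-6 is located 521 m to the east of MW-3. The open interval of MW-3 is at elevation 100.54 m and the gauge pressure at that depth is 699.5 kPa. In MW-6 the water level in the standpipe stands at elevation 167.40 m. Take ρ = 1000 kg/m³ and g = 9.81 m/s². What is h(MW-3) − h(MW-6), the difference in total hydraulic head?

Δh ≈ 4.44 m

Pressure head at MW-3: ψ = P/(ρg) = 699.5×1000 / (1000 × 9.81) = 71.30 m.
Total head at MW-3: h = z + ψ = 100.54 + 71.30 = 171.84 m.
Total head at MW-6: h = 167.40 m (water level in the piezometer is the total head).
Head difference: h(MW-3) − h(MW-6) = 171.84 − 167.40 = 4.44 m.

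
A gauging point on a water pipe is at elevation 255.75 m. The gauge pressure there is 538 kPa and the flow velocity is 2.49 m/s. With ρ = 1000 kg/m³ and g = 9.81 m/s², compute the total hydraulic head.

Pressure head ψ = P/(ρg) = 538×1000 / (1000 × 9.81) = 54.84 m.
Velocity head = v²/(2g) = 2.49² / (2 × 9.81) = 0.316 m.
h = z + ψ + v²/(2g) = 255.75 + 54.84 + 0.316 = 310.91 m.

h ≈ 310.91 m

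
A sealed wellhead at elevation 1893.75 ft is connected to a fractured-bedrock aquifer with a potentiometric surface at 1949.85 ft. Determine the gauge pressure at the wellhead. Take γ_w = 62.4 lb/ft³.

P ≈ 24.3 psi

Head above the cap: Δh = 1949.85 − 1893.75 = 56.10 ft.
P = γΔh/144 = 62.4 × 56.10 / 144 = 24.3 psi.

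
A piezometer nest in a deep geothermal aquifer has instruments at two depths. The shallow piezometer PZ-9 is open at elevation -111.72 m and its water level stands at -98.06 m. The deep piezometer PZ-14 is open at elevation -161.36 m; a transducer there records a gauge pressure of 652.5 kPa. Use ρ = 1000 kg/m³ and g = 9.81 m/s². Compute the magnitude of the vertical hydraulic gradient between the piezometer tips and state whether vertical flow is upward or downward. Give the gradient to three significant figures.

|i_v| ≈ 0.0647; vertical flow is upward

Total head at PZ-9: h = -98.06 m (water level in the standpipe).
Pressure head at PZ-14: ψ = P/(ρg) = 652.5×1000 / (1000 × 9.81) = 66.51 m.
Total head at PZ-14: h = z + ψ = -161.36 + 66.51 = -94.85 m.
Δh = h(PZ-9) − h(PZ-14) = -98.06 − (-94.85) = -3.21 m.
Vertical separation Δz = -111.72 − (-161.36) = 49.64 m.
|i_v| = |Δh| / Δz = 3.21 / 49.64 = 0.0647.
Head is higher in the deep piezometer, so vertical flow is upward (discharge condition).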